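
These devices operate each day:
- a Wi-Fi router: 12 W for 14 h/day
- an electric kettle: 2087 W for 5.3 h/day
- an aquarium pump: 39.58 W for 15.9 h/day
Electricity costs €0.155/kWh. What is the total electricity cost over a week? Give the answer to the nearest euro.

Wi-Fi router: 12 W × 14 h × 7 d = 1,176 Wh = 1.176 kWh
electric kettle: 2087 W × 5.3 h × 7 d = 77,428 Wh = 77.43 kWh
aquarium pump: 39.58 W × 15.9 h × 7 d = 4,405 Wh = 4.405 kWh
Total energy = 1.176 + 77.43 + 4.405 = 83.01 kWh
Cost = 83.01 kWh × €0.155 = €12.87 ≈ €13

€13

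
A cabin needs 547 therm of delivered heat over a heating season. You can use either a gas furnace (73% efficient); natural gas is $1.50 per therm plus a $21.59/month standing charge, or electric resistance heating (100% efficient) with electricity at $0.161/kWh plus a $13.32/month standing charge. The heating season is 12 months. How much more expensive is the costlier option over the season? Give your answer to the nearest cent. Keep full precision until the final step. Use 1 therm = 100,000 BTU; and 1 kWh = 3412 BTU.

$1357.88

Heat load = 547 therm × 100,000 = 54,700,000 BTU
Gas: input = 54,700,000 / 0.730 = 74,931,507 BTU = 749.3 therm → 749.3 × $1.50 = $1,123.97; + 12 × $21.59 standing = $1,383.05
Electric: 54,700,000 BTU / 3412 = 16,030 kWh → × $0.161 = $2,581.10; + 12 × $13.32 standing = $2,740.94
Difference = |$1,383.05 − $2,740.94| = $1,357.88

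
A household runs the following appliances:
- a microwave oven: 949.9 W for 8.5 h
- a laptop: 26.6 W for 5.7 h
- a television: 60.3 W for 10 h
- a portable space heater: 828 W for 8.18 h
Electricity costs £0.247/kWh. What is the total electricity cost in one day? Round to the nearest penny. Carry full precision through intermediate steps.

£3.85

microwave oven: 949.9 W × 8.5 h = 8,074 Wh = 8.074 kWh
laptop: 26.6 W × 5.7 h = 152 Wh = 0.1516 kWh
television: 60.3 W × 10 h = 603 Wh = 0.603 kWh
portable space heater: 828 W × 8.18 h = 6,773 Wh = 6.773 kWh
Total energy = 8.074 + 0.1516 + 0.603 + 6.773 = 15.6 kWh
Cost = 15.6 kWh × £0.247 = £3.85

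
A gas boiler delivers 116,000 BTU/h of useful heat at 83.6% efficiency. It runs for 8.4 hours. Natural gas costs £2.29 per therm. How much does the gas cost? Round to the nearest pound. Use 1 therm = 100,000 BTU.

£27

Heat delivered = 116,000 BTU/h × 8.4 h = 974,400 BTU
Gas input = 974,400 / 0.836 = 1,165,550 BTU
= 1,165,550 / 100,000 = 11.66 therm
Cost = 11.66 × £2.29/therm = £26.69 ≈ £27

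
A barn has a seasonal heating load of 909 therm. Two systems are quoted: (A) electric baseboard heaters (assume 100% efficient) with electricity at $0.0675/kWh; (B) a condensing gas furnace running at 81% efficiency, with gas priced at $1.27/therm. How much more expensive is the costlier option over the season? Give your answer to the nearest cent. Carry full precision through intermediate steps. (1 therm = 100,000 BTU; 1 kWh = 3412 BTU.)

$373.06

Heat load = 909 therm × 100,000 = 90,900,000 BTU
Gas: input = 90,900,000 / 0.81 = 112,222,222 BTU = 1,122 therm → 1,122 × $1.27 = $1,425.22
Electric: 90,900,000 BTU / 3412 = 26,640 kWh → × $0.0675 = $1,798.29
Difference = |$1,425.22 − $1,798.29| = $373.06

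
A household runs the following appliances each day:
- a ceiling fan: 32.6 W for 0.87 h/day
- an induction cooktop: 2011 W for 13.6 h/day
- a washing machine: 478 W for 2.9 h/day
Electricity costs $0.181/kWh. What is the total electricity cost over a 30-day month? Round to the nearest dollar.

ceiling fan: 32.6 W × 0.87 h × 30 d = 851 Wh = 0.8509 kWh
induction cooktop: 2011 W × 13.6 h × 30 d = 820,488 Wh = 820.5 kWh
washing machine: 478 W × 2.9 h × 30 d = 41,586 Wh = 41.59 kWh
Total energy = 0.8509 + 820.5 + 41.59 = 862.9 kWh
Cost = 862.9 kWh × $0.181 = $156.19 ≈ $156

$156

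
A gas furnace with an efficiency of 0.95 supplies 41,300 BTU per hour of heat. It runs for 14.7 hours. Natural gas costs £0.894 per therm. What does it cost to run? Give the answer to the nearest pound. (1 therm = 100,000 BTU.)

Heat delivered = 41,300 BTU/h × 14.7 h = 607,110 BTU
Gas input = 607,110 / 0.95 = 639,063 BTU
= 639,063 / 100,000 = 6.391 therm
Cost = 6.391 × £0.894/therm = £5.71 ≈ £6

£6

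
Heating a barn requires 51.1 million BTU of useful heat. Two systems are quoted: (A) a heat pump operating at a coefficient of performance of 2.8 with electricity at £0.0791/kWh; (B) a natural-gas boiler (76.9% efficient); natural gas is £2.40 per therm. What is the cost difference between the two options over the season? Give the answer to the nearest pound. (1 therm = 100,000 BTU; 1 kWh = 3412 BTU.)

Heat load = 51.1 × 10⁶ BTU = 51,100,000 BTU
Gas: input = 51,100,000 / 0.769 = 66,449,935 BTU = 664.5 therm → 664.5 × £2.40 = £1,594.80
Heat pump: 51,100,000 BTU / 3412 = 14,980 kWh heat; / 2.8 = 5,349 kWh in → × £0.0791 = £423.09
Difference = |£1,594.80 − £423.09| = £1,171.71 ≈ £1172

£1172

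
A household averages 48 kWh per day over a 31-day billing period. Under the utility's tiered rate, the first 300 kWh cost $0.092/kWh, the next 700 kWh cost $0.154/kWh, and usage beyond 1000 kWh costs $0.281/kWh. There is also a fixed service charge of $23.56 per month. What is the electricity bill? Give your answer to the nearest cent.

$296.09

Usage = 48 kWh/day × 31 days = 1488 kWh
First 300 kWh × $0.092 = $27.60
Next 700 kWh × $0.154 = $107.80
Remaining 488 kWh × $0.281 = $137.13
Energy charge = $272.53; + service $23.56 = $296.09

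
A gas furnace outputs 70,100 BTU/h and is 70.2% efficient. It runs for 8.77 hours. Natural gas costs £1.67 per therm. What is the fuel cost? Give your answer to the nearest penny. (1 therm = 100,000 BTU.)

£14.63

Heat delivered = 70,100 BTU/h × 8.77 h = 614,777 BTU
Gas input = 614,777 / 0.702 = 875,751 BTU
= 875,751 / 100,000 = 8.758 therm
Cost = 8.758 × £1.67/therm = £14.63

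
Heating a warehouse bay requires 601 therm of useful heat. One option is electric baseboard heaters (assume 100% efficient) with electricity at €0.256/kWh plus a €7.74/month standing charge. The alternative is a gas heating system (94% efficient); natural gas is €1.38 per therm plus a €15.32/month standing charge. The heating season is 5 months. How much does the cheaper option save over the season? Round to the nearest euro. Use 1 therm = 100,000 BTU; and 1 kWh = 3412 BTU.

€3589

Heat load = 601 therm × 100,000 = 60,100,000 BTU
Gas: input = 60,100,000 / 0.94 = 63,936,170 BTU = 639.4 therm → 639.4 × €1.38 = €882.32; + 5 × €15.32 standing = €958.92
Electric: 60,100,000 BTU / 3412 = 17,610 kWh → × €0.256 = €4,509.26; + 5 × €7.74 standing = €4,547.96
Difference = |€958.92 − €4,547.96| = €3,589.04 ≈ €3589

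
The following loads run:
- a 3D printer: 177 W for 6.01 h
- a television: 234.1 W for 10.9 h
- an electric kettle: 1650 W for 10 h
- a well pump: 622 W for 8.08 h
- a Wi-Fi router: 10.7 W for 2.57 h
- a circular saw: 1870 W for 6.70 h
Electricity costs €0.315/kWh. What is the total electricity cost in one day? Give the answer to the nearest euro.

€12

3D printer: 177 W × 6.01 h = 1,064 Wh = 1.064 kWh
television: 234.1 W × 10.9 h = 2,552 Wh = 2.552 kWh
electric kettle: 1650 W × 10 h = 16,500 Wh = 16.5 kWh
well pump: 622 W × 8.08 h = 5,026 Wh = 5.026 kWh
Wi-Fi router: 10.7 W × 2.57 h = 27 Wh = 0.0275 kWh
circular saw: 1870 W × 6.70 h = 12,529 Wh = 12.53 kWh
Total energy = 1.064 + 2.552 + 16.5 + 5.026 + 0.0275 + 12.53 = 37.7 kWh
Cost = 37.7 kWh × €0.315 = €11.87 ≈ €12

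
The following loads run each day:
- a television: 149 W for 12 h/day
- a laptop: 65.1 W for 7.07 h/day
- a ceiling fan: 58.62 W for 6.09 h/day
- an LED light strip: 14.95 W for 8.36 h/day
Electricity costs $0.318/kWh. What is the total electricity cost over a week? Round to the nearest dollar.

$6

television: 149 W × 12 h × 7 d = 12,516 Wh = 12.52 kWh
laptop: 65.1 W × 7.07 h × 7 d = 3,222 Wh = 3.222 kWh
ceiling fan: 58.62 W × 6.09 h × 7 d = 2,499 Wh = 2.499 kWh
LED light strip: 14.95 W × 8.36 h × 7 d = 875 Wh = 0.8749 kWh
Total energy = 12.52 + 3.222 + 2.499 + 0.8749 = 19.11 kWh
Cost = 19.11 kWh × $0.318 = $6.08 ≈ $6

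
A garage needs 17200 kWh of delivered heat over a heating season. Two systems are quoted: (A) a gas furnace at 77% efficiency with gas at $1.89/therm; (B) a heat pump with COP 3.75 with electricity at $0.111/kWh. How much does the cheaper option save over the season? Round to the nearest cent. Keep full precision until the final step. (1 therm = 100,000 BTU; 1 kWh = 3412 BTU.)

$931.36

Heat load = 17200 kWh × 3412 = 58,686,400 BTU
Gas: input = 58,686,400 / 0.77 = 76,216,104 BTU = 762.2 therm → 762.2 × $1.89 = $1,440.48
Heat pump: 58,686,400 BTU / 3412 = 17,200 kWh heat; / 3.75 = 4,587 kWh in → × $0.111 = $509.12
Difference = |$1,440.48 − $509.12| = $931.36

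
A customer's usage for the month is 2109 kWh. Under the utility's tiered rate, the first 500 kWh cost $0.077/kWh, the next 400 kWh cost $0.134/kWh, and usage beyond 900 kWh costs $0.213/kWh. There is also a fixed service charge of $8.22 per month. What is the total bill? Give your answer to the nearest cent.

$357.84

First 500 kWh × $0.077 = $38.50
Next 400 kWh × $0.134 = $53.60
Remaining 1209 kWh × $0.213 = $257.52
Energy charge = $349.62; + service $8.22 = $357.84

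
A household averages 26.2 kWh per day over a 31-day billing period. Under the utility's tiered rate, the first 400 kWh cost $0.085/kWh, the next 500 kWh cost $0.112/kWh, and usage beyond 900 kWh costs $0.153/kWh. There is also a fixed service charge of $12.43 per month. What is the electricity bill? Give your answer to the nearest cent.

$92.60

Usage = 26.2 kWh/day × 31 days = 812.2 kWh
First 400 kWh × $0.085 = $34.00
Next 412.2 kWh × $0.112 = $46.17
Remaining tier: 0 kWh (not reached)
Energy charge = $80.17; + service $12.43 = $92.60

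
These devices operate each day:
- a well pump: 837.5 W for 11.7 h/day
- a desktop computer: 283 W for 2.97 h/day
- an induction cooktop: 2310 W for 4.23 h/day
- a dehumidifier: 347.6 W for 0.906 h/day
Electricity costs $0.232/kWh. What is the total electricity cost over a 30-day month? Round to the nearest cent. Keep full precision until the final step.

well pump: 837.5 W × 11.7 h × 30 d = 293,962 Wh = 294 kWh
desktop computer: 283 W × 2.97 h × 30 d = 25,215 Wh = 25.22 kWh
induction cooktop: 2310 W × 4.23 h × 30 d = 293,139 Wh = 293.1 kWh
dehumidifier: 347.6 W × 0.906 h × 30 d = 9,448 Wh = 9.448 kWh
Total energy = 294 + 25.22 + 293.1 + 9.448 = 621.8 kWh
Cost = 621.8 kWh × $0.232 = $144.25

$144.25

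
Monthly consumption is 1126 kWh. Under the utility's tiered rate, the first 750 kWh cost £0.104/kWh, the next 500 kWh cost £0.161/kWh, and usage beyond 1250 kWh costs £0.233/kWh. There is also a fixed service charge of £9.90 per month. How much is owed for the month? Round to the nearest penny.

First 750 kWh × £0.104 = £78.00
Next 376 kWh × £0.161 = £60.54
Remaining tier: 0 kWh (not reached)
Energy charge = £138.54; + service £9.90 = £148.44

£148.44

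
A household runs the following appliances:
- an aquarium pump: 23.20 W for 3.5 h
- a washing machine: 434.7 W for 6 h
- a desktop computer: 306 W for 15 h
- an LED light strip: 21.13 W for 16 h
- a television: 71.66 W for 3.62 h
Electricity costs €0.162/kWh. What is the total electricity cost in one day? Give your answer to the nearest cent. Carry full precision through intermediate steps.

€1.28

aquarium pump: 23.20 W × 3.5 h = 81 Wh = 0.0812 kWh
washing machine: 434.7 W × 6 h = 2,608 Wh = 2.608 kWh
desktop computer: 306 W × 15 h = 4,590 Wh = 4.59 kWh
LED light strip: 21.13 W × 16 h = 338 Wh = 0.3381 kWh
television: 71.66 W × 3.62 h = 259 Wh = 0.2594 kWh
Total energy = 0.0812 + 2.608 + 4.59 + 0.3381 + 0.2594 = 7.877 kWh
Cost = 7.877 kWh × €0.162 = €1.28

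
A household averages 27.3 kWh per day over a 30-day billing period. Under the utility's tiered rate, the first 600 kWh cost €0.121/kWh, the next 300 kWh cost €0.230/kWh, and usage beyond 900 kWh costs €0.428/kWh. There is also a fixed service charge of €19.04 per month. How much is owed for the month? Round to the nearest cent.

€142.01

Usage = 27.3 kWh/day × 30 days = 819 kWh
First 600 kWh × €0.121 = €72.60
Next 219 kWh × €0.230 = €50.37
Remaining tier: 0 kWh (not reached)
Energy charge = €122.97; + service €19.04 = €142.01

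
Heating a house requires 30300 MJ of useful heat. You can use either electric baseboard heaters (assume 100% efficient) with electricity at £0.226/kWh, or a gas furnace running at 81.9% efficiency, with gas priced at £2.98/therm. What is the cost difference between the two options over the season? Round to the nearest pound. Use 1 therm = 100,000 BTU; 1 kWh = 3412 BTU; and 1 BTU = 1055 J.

Heat load = 30300 MJ = 30,300,000,000 J / 1055 = 28,720,379 BTU
Gas: input = 28,720,379 / 0.819 = 35,067,618 BTU = 350.7 therm → 350.7 × £2.98 = £1,045.02
Electric: 28,720,379 BTU / 3412 = 8,417 kWh → × £0.226 = £1,902.35
Difference = |£1,045.02 − £1,902.35| = £857.33 ≈ £857

£857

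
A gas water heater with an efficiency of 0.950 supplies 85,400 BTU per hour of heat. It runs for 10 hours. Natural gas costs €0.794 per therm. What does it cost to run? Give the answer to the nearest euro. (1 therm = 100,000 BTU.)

€7

Heat delivered = 85,400 BTU/h × 10 h = 854,000 BTU
Gas input = 854,000 / 0.950 = 898,947 BTU
= 898,947 / 100,000 = 8.989 therm
Cost = 8.989 × €0.794/therm = €7.14 ≈ €7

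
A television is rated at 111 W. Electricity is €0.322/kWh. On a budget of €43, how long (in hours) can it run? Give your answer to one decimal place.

Energy budget = €43 / €0.322 per kWh = 133.5 kWh = 133,540 Wh
Runtime = 133,540 Wh / 111 W = 1,203 h

1203.1 h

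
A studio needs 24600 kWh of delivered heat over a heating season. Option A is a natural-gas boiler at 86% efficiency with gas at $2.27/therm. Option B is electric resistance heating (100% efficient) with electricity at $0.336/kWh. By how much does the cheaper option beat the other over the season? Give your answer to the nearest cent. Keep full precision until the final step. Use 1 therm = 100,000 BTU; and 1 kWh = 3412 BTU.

Heat load = 24600 kWh × 3412 = 83,935,200 BTU
Gas: input = 83,935,200 / 0.86 = 97,599,070 BTU = 976 therm → 976 × $2.27 = $2,215.50
Electric: 83,935,200 BTU / 3412 = 24,600 kWh → × $0.336 = $8,265.60
Difference = |$2,215.50 − $8,265.60| = $6,050.10

$6050.10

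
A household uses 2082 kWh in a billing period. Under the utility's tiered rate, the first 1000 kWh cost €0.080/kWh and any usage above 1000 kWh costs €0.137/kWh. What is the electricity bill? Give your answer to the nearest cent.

€228.23

First 1000 kWh × €0.080 = €80.00
Remaining 1082 kWh × €0.137 = €148.23
Total = €228.23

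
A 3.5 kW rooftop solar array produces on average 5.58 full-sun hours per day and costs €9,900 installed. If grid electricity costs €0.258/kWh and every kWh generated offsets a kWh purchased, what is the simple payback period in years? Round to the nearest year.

5 years

Daily generation = 3.5 kW × 5.58 h = 19.53 kWh
Annual generation = 19.53 × 365 = 7128.5 kWh
Annual savings = 7128.5 × €0.258 = €1,839.14
Payback = €9,900 / €1,839.14 = 5.38 years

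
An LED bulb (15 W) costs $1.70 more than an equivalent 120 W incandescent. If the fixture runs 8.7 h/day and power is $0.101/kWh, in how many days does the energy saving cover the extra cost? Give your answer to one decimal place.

Power saved = 120 − 15 = 105 W
Daily energy saved = 105 W × 8.7 h = 913.5 Wh = 0.9135 kWh
Daily savings = 0.9135 × $0.101 = $0.0923
Payback = $1.70 / $0.0923 per day = 18.43 days

18.4 days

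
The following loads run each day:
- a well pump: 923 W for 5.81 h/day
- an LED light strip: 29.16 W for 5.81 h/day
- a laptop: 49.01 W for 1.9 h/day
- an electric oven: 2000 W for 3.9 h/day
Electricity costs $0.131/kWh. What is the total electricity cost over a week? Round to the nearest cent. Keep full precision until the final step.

well pump: 923 W × 5.81 h × 7 d = 37,538 Wh = 37.54 kWh
LED light strip: 29.16 W × 5.81 h × 7 d = 1,186 Wh = 1.186 kWh
laptop: 49.01 W × 1.9 h × 7 d = 652 Wh = 0.6518 kWh
electric oven: 2000 W × 3.9 h × 7 d = 54,600 Wh = 54.6 kWh
Total energy = 37.54 + 1.186 + 0.6518 + 54.6 = 93.98 kWh
Cost = 93.98 kWh × $0.131 = $12.31

$12.31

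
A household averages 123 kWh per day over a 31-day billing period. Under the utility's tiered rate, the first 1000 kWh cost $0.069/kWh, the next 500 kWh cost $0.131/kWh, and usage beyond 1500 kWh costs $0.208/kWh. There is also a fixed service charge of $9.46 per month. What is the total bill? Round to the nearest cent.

$625.06

Usage = 123 kWh/day × 31 days = 3813 kWh
First 1000 kWh × $0.069 = $69.00
Next 500 kWh × $0.131 = $65.50
Remaining 2313 kWh × $0.208 = $481.10
Energy charge = $615.60; + service $9.46 = $625.06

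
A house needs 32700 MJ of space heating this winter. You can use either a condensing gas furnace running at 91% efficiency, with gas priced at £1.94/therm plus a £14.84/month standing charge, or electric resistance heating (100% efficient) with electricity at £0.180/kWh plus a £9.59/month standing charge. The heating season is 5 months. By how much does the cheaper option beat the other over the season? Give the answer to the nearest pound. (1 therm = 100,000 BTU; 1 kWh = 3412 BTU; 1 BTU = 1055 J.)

Heat load = 32700 MJ = 32,700,000,000 J / 1055 = 30,995,261 BTU
Gas: input = 30,995,261 / 0.91 = 34,060,726 BTU = 340.6 therm → 340.6 × £1.94 = £660.78; + 5 × £14.84 standing = £734.98
Electric: 30,995,261 BTU / 3412 = 9,084 kWh → × £0.180 = £1,635.15; + 5 × £9.59 standing = £1,683.10
Difference = |£734.98 − £1,683.10| = £948.13 ≈ £948

£948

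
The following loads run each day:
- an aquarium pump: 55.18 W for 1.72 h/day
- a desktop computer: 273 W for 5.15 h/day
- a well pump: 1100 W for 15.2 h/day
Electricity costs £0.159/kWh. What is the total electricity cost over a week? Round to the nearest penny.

aquarium pump: 55.18 W × 1.72 h × 7 d = 664 Wh = 0.6644 kWh
desktop computer: 273 W × 5.15 h × 7 d = 9,842 Wh = 9.842 kWh
well pump: 1100 W × 15.2 h × 7 d = 117,040 Wh = 117 kWh
Total energy = 0.6644 + 9.842 + 117 = 127.5 kWh
Cost = 127.5 kWh × £0.159 = £20.28

£20.28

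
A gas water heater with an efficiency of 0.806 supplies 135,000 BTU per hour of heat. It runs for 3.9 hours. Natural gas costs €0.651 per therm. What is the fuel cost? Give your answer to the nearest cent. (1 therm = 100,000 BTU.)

Heat delivered = 135,000 BTU/h × 3.9 h = 526,500 BTU
Gas input = 526,500 / 0.806 = 653,226 BTU
= 653,226 / 100,000 = 6.532 therm
Cost = 6.532 × €0.651/therm = €4.25

€4.25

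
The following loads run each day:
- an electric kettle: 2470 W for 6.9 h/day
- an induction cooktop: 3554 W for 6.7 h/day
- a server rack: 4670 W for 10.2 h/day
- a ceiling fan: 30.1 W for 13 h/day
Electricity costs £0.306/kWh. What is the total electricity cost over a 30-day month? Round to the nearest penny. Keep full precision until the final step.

electric kettle: 2470 W × 6.9 h × 30 d = 511,290 Wh = 511.3 kWh
induction cooktop: 3554 W × 6.7 h × 30 d = 714,354 Wh = 714.4 kWh
server rack: 4670 W × 10.2 h × 30 d = 1,429,020 Wh = 1,429 kWh
ceiling fan: 30.1 W × 13 h × 30 d = 11,739 Wh = 11.74 kWh
Total energy = 511.3 + 714.4 + 1,429 + 11.74 = 2,666 kWh
Cost = 2,666 kWh × £0.306 = £815.92

£815.92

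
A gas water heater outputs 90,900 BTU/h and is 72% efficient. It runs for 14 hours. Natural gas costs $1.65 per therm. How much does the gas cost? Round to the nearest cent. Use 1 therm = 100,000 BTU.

Heat delivered = 90,900 BTU/h × 14 h = 1,272,600 BTU
Gas input = 1,272,600 / 0.72 = 1,767,500 BTU
= 1,767,500 / 100,000 = 17.68 therm
Cost = 17.68 × $1.65/therm = $29.16

$29.16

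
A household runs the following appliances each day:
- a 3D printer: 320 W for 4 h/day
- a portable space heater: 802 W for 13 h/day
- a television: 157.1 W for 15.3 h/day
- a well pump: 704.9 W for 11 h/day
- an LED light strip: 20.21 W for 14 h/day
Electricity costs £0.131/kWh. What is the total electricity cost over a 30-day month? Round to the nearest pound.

£87

3D printer: 320 W × 4 h × 30 d = 38,400 Wh = 38.4 kWh
portable space heater: 802 W × 13 h × 30 d = 312,780 Wh = 312.8 kWh
television: 157.1 W × 15.3 h × 30 d = 72,109 Wh = 72.11 kWh
well pump: 704.9 W × 11 h × 30 d = 232,617 Wh = 232.6 kWh
LED light strip: 20.21 W × 14 h × 30 d = 8,488 Wh = 8.488 kWh
Total energy = 38.4 + 312.8 + 72.11 + 232.6 + 8.488 = 664.4 kWh
Cost = 664.4 kWh × £0.131 = £87.04 ≈ £87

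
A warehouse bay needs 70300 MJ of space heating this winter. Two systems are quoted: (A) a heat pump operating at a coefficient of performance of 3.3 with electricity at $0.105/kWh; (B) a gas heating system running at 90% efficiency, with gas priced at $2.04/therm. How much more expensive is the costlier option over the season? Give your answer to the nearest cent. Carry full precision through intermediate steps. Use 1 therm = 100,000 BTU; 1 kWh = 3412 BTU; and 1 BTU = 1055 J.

$889.00

Heat load = 70300 MJ = 70,300,000,000 J / 1055 = 66,635,071 BTU
Gas: input = 66,635,071 / 0.90 = 74,038,968 BTU = 740.4 therm → 740.4 × $2.04 = $1,510.39
Heat pump: 66,635,071 BTU / 3412 = 19,530 kWh heat; / 3.3 = 5,918 kWh in → × $0.105 = $621.40
Difference = |$1,510.39 − $621.40| = $889.00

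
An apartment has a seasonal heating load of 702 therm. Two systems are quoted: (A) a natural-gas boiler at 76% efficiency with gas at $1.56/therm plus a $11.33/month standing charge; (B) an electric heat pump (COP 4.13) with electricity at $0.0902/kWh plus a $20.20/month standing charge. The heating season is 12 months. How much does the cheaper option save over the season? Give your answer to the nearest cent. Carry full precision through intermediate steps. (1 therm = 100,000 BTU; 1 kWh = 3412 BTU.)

$885.16

Heat load = 702 therm × 100,000 = 70,200,000 BTU
Gas: input = 70,200,000 / 0.76 = 92,368,421 BTU = 923.7 therm → 923.7 × $1.56 = $1,440.95; + 12 × $11.33 standing = $1,576.91
Heat pump: 70,200,000 BTU / 3412 = 20,570 kWh heat; / 4.13 = 4,982 kWh in → × $0.0902 = $449.35; + 12 × $20.20 standing = $691.75
Difference = |$1,576.91 − $691.75| = $885.16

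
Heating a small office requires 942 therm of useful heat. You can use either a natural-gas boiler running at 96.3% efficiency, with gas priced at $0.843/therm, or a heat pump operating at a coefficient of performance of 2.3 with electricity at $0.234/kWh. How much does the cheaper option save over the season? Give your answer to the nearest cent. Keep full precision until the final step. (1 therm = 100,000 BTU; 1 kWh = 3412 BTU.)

Heat load = 942 therm × 100,000 = 94,200,000 BTU
Gas: input = 94,200,000 / 0.963 = 97,819,315 BTU = 978.2 therm → 978.2 × $0.843 = $824.62
Heat pump: 94,200,000 BTU / 3412 = 27,610 kWh heat; / 2.3 = 12,000 kWh in → × $0.234 = $2,808.86
Difference = |$824.62 − $2,808.86| = $1,984.24

$1984.24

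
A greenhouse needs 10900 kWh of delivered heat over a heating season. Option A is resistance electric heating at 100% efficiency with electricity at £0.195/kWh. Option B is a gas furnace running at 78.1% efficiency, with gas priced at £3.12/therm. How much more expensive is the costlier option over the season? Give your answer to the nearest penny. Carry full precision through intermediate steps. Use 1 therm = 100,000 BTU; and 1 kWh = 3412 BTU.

£639.77

Heat load = 10900 kWh × 3412 = 37,190,800 BTU
Gas: input = 37,190,800 / 0.781 = 47,619,462 BTU = 476.2 therm → 476.2 × £3.12 = £1,485.73
Electric: 37,190,800 BTU / 3412 = 10,900 kWh → × £0.195 = £2,125.50
Difference = |£1,485.73 − £2,125.50| = £639.77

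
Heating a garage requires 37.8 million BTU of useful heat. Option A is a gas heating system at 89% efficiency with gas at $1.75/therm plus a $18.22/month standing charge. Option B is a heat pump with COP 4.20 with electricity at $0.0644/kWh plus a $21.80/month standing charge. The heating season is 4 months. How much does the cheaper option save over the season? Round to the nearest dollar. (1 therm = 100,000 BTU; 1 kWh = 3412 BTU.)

$559

Heat load = 37.8 × 10⁶ BTU = 37,800,000 BTU
Gas: input = 37,800,000 / 0.89 = 42,471,910 BTU = 424.7 therm → 424.7 × $1.75 = $743.26; + 4 × $18.22 standing = $816.14
Heat pump: 37,800,000 BTU / 3412 = 11,080 kWh heat; / 4.20 = 2,638 kWh in → × $0.0644 = $169.87; + 4 × $21.80 standing = $257.07
Difference = |$816.14 − $257.07| = $559.07 ≈ $559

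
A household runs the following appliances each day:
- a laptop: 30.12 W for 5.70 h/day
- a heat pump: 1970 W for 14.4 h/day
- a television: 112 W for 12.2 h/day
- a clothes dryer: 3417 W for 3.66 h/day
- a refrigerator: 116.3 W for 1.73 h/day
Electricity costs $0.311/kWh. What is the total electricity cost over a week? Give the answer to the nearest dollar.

$93

laptop: 30.12 W × 5.70 h × 7 d = 1,202 Wh = 1.202 kWh
heat pump: 1970 W × 14.4 h × 7 d = 198,576 Wh = 198.6 kWh
television: 112 W × 12.2 h × 7 d = 9,565 Wh = 9.565 kWh
clothes dryer: 3417 W × 3.66 h × 7 d = 87,544 Wh = 87.54 kWh
refrigerator: 116.3 W × 1.73 h × 7 d = 1,408 Wh = 1.408 kWh
Total energy = 1.202 + 198.6 + 9.565 + 87.54 + 1.408 = 298.3 kWh
Cost = 298.3 kWh × $0.311 = $92.77 ≈ $93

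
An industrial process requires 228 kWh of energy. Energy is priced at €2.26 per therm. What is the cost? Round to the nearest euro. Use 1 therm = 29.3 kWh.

€18

228 kWh × (0.03413 therm/kWh) = 7.782 therm
Cost = 7.782 therm × €2.26/therm = €17.59 ≈ €18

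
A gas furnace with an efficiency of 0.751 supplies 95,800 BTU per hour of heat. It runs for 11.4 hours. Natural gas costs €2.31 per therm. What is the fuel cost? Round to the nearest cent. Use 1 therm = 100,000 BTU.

€33.59

Heat delivered = 95,800 BTU/h × 11.4 h = 1,092,120 BTU
Gas input = 1,092,120 / 0.751 = 1,454,221 BTU
= 1,454,221 / 100,000 = 14.54 therm
Cost = 14.54 × €2.31/therm = €33.59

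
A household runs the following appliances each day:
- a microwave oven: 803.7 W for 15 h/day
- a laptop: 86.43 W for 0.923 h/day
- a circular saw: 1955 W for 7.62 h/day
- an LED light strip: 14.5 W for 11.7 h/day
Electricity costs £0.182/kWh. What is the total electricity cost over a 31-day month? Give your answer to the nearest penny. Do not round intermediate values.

microwave oven: 803.7 W × 15 h × 31 d = 373,720 Wh = 373.7 kWh
laptop: 86.43 W × 0.923 h × 31 d = 2,473 Wh = 2.473 kWh
circular saw: 1955 W × 7.62 h × 31 d = 461,810 Wh = 461.8 kWh
LED light strip: 14.5 W × 11.7 h × 31 d = 5,259 Wh = 5.259 kWh
Total energy = 373.7 + 2.473 + 461.8 + 5.259 = 843.3 kWh
Cost = 843.3 kWh × £0.182 = £153.47

£153.47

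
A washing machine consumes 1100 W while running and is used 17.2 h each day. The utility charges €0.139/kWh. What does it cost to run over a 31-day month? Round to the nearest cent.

Energy = 1100 W × 17.2 h/day × 31 days = 586,520 Wh = 586.5 kWh
Cost = 586.5 kWh × €0.139/kWh = €81.53

€81.53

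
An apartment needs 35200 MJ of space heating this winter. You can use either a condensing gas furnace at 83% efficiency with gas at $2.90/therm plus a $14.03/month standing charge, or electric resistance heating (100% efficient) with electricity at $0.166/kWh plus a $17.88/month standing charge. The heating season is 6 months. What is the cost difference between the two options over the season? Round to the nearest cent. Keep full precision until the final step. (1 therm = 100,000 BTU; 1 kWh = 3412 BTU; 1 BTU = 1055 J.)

Heat load = 35200 MJ = 35,200,000,000 J / 1055 = 33,364,929 BTU
Gas: input = 33,364,929 / 0.83 = 40,198,710 BTU = 402 therm → 402 × $2.90 = $1,165.76; + 6 × $14.03 standing = $1,249.94
Electric: 33,364,929 BTU / 3412 = 9,779 kWh → × $0.166 = $1,623.26; + 6 × $17.88 standing = $1,730.54
Difference = |$1,249.94 − $1,730.54| = $480.60

$480.60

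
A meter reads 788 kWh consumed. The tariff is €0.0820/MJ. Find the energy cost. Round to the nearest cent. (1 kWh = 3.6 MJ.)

788 kWh × (3.6 MJ/kWh) = 2,837 MJ
Cost = 2,837 MJ × €0.0820/MJ = €232.62

€232.62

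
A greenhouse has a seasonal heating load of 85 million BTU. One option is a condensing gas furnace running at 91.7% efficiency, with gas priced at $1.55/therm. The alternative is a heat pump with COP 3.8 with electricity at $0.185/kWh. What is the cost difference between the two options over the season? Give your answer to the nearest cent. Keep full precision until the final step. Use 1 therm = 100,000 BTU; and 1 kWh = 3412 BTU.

Heat load = 85 × 10⁶ BTU = 85,000,000 BTU
Gas: input = 85,000,000 / 0.917 = 92,693,566 BTU = 926.9 therm → 926.9 × $1.55 = $1,436.75
Heat pump: 85,000,000 BTU / 3412 = 24,910 kWh heat; / 3.8 = 6,556 kWh in → × $0.185 = $1,212.82
Difference = |$1,436.75 − $1,212.82| = $223.93

$223.93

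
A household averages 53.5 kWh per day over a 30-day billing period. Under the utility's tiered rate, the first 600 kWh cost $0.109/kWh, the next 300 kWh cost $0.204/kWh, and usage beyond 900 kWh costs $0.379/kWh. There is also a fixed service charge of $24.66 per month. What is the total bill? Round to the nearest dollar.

$418

Usage = 53.5 kWh/day × 30 days = 1605 kWh
First 600 kWh × $0.109 = $65.40
Next 300 kWh × $0.204 = $61.20
Remaining 705 kWh × $0.379 = $267.19
Energy charge = $393.80; + service $24.66 = $418.46 ≈ $418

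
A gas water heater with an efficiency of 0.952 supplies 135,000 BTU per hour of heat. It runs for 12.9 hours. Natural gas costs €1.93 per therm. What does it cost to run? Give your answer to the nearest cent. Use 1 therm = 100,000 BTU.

€35.31

Heat delivered = 135,000 BTU/h × 12.9 h = 1,741,500 BTU
Gas input = 1,741,500 / 0.952 = 1,829,307 BTU
= 1,829,307 / 100,000 = 18.29 therm
Cost = 18.29 × €1.93/therm = €35.31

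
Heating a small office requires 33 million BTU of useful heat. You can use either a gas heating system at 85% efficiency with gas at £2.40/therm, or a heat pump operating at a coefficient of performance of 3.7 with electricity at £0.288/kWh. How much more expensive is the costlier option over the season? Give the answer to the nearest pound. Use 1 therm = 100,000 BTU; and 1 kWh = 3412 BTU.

£179

Heat load = 33 × 10⁶ BTU = 33,000,000 BTU
Gas: input = 33,000,000 / 0.85 = 38,823,529 BTU = 388.2 therm → 388.2 × £2.40 = £931.76
Heat pump: 33,000,000 BTU / 3412 = 9,672 kWh heat; / 3.7 = 2,614 kWh in → × £0.288 = £752.83
Difference = |£931.76 − £752.83| = £178.94 ≈ £179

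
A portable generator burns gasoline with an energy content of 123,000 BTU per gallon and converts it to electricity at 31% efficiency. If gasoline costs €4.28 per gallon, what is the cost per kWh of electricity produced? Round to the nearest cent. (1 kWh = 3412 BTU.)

€0.38

Electrical output per gallon = 123,000 BTU × 0.31 / 3412 BTU/kWh = 11.18 kWh
Cost per kWh = €4.28 / 11.18 kWh = €0.383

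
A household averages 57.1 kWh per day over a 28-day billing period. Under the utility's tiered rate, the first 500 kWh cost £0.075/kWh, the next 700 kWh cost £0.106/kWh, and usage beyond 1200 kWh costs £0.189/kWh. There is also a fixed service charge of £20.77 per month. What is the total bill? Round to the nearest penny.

Usage = 57.1 kWh/day × 28 days = 1598.8 kWh
First 500 kWh × £0.075 = £37.50
Next 700 kWh × £0.106 = £74.20
Remaining 398.8 kWh × £0.189 = £75.37
Energy charge = £187.07; + service £20.77 = £207.84

£207.84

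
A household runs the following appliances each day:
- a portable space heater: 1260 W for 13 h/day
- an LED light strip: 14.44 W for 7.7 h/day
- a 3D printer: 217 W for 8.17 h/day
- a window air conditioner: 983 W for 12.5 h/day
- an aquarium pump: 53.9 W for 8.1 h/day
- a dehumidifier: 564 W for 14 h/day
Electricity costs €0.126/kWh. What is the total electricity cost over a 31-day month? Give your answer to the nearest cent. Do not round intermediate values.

€151.88

portable space heater: 1260 W × 13 h × 31 d = 507,780 Wh = 507.8 kWh
LED light strip: 14.44 W × 7.7 h × 31 d = 3,447 Wh = 3.447 kWh
3D printer: 217 W × 8.17 h × 31 d = 54,960 Wh = 54.96 kWh
window air conditioner: 983 W × 12.5 h × 31 d = 380,912 Wh = 380.9 kWh
aquarium pump: 53.9 W × 8.1 h × 31 d = 13,534 Wh = 13.53 kWh
dehumidifier: 564 W × 14 h × 31 d = 244,776 Wh = 244.8 kWh
Total energy = 507.8 + 3.447 + 54.96 + 380.9 + 13.53 + 244.8 = 1,205 kWh
Cost = 1,205 kWh × €0.126 = €151.88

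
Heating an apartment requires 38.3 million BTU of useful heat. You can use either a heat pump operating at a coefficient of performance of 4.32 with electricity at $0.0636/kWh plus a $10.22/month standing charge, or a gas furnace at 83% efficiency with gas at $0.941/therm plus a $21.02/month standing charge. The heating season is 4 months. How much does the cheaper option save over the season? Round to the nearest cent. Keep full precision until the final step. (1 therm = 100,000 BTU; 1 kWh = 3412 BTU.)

Heat load = 38.3 × 10⁶ BTU = 38,300,000 BTU
Gas: input = 38,300,000 / 0.83 = 46,144,578 BTU = 461.4 therm → 461.4 × $0.941 = $434.22; + 4 × $21.02 standing = $518.30
Heat pump: 38,300,000 BTU / 3412 = 11,230 kWh heat; / 4.32 = 2,598 kWh in → × $0.0636 = $165.26; + 4 × $10.22 standing = $206.14
Difference = |$518.30 − $206.14| = $312.16

$312.16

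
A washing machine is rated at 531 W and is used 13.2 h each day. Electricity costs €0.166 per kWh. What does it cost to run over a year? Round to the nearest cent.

Energy = 531 W × 13.2 h/day × 365 days = 2,558,358 Wh = 2,558 kWh
Cost = 2,558 kWh × €0.166/kWh = €424.69

€424.69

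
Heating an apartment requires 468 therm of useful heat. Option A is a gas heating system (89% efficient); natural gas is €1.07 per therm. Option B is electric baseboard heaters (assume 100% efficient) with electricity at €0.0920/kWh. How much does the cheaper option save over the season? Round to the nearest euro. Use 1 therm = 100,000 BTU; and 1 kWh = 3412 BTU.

€699

Heat load = 468 therm × 100,000 = 46,800,000 BTU
Gas: input = 46,800,000 / 0.89 = 52,584,270 BTU = 525.8 therm → 525.8 × €1.07 = €562.65
Electric: 46,800,000 BTU / 3412 = 13,720 kWh → × €0.0920 = €1,261.90
Difference = |€562.65 − €1,261.90| = €699.25 ≈ €699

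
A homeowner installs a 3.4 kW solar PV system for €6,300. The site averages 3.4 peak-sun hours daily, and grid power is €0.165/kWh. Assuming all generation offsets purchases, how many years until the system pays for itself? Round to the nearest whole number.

9 years

Daily generation = 3.4 kW × 3.4 h = 11.56 kWh
Annual generation = 11.56 × 365 = 4219.4 kWh
Annual savings = 4219.4 × €0.165 = €696.20
Payback = €6,300 / €696.20 = 9.05 years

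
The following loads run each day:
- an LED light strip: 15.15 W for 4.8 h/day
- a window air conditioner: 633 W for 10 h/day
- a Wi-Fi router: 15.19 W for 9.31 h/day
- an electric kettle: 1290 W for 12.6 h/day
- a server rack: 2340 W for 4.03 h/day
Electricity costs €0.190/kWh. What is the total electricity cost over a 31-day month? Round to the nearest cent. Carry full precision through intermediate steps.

€189.82

LED light strip: 15.15 W × 4.8 h × 31 d = 2,254 Wh = 2.254 kWh
window air conditioner: 633 W × 10 h × 31 d = 196,230 Wh = 196.2 kWh
Wi-Fi router: 15.19 W × 9.31 h × 31 d = 4,384 Wh = 4.384 kWh
electric kettle: 1290 W × 12.6 h × 31 d = 503,874 Wh = 503.9 kWh
server rack: 2340 W × 4.03 h × 31 d = 292,336 Wh = 292.3 kWh
Total energy = 2.254 + 196.2 + 4.384 + 503.9 + 292.3 = 999.1 kWh
Cost = 999.1 kWh × €0.190 = €189.82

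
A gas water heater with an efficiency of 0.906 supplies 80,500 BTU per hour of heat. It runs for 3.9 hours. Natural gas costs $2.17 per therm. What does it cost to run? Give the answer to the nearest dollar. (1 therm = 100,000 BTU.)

Heat delivered = 80,500 BTU/h × 3.9 h = 313,950 BTU
Gas input = 313,950 / 0.906 = 346,523 BTU
= 346,523 / 100,000 = 3.465 therm
Cost = 3.465 × $2.17/therm = $7.52 ≈ $8

$8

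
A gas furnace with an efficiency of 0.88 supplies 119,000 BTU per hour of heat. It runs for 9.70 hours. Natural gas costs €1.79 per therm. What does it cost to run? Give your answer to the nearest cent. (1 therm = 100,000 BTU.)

Heat delivered = 119,000 BTU/h × 9.70 h = 1,154,300 BTU
Gas input = 1,154,300 / 0.88 = 1,311,705 BTU
= 1,311,705 / 100,000 = 13.12 therm
Cost = 13.12 × €1.79/therm = €23.48

€23.48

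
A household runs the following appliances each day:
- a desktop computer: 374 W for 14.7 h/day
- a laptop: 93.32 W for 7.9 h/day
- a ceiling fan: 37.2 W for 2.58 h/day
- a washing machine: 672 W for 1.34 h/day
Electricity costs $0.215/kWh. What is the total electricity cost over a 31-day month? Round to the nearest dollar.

desktop computer: 374 W × 14.7 h × 31 d = 170,432 Wh = 170.4 kWh
laptop: 93.32 W × 7.9 h × 31 d = 22,854 Wh = 22.85 kWh
ceiling fan: 37.2 W × 2.58 h × 31 d = 2,975 Wh = 2.975 kWh
washing machine: 672 W × 1.34 h × 31 d = 27,915 Wh = 27.91 kWh
Total energy = 170.4 + 22.85 + 2.975 + 27.91 = 224.2 kWh
Cost = 224.2 kWh × $0.215 = $48.20 ≈ $48

$48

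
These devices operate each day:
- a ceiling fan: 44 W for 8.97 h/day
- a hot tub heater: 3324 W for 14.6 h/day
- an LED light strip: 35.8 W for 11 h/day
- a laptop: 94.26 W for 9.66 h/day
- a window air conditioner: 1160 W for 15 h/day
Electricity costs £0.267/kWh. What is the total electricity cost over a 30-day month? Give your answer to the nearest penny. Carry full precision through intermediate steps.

£541.71

ceiling fan: 44 W × 8.97 h × 30 d = 11,840 Wh = 11.84 kWh
hot tub heater: 3324 W × 14.6 h × 30 d = 1,455,912 Wh = 1,456 kWh
LED light strip: 35.8 W × 11 h × 30 d = 11,814 Wh = 11.81 kWh
laptop: 94.26 W × 9.66 h × 30 d = 27,317 Wh = 27.32 kWh
window air conditioner: 1160 W × 15 h × 30 d = 522,000 Wh = 522 kWh
Total energy = 11.84 + 1,456 + 11.81 + 27.32 + 522 = 2,029 kWh
Cost = 2,029 kWh × £0.267 = £541.71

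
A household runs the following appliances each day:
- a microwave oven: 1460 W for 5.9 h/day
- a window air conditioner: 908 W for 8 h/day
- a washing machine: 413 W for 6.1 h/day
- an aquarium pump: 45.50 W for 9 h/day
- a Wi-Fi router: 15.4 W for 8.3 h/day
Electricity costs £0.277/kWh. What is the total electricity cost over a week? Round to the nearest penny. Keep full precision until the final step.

£36.71

microwave oven: 1460 W × 5.9 h × 7 d = 60,298 Wh = 60.3 kWh
window air conditioner: 908 W × 8 h × 7 d = 50,848 Wh = 50.85 kWh
washing machine: 413 W × 6.1 h × 7 d = 17,635 Wh = 17.64 kWh
aquarium pump: 45.50 W × 9 h × 7 d = 2,866 Wh = 2.866 kWh
Wi-Fi router: 15.4 W × 8.3 h × 7 d = 895 Wh = 0.8947 kWh
Total energy = 60.3 + 50.85 + 17.64 + 2.866 + 0.8947 = 132.5 kWh
Cost = 132.5 kWh × £0.277 = £36.71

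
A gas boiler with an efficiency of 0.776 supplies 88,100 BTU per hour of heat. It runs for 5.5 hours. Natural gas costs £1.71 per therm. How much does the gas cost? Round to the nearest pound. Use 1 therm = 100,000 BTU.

Heat delivered = 88,100 BTU/h × 5.5 h = 484,550 BTU
Gas input = 484,550 / 0.776 = 624,420 BTU
= 624,420 / 100,000 = 6.244 therm
Cost = 6.244 × £1.71/therm = £10.68 ≈ £11

£11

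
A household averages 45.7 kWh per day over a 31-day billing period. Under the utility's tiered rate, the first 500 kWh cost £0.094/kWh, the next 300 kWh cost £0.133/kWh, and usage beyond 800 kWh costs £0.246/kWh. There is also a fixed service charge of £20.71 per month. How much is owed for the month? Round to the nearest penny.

Usage = 45.7 kWh/day × 31 days = 1416.7 kWh
First 500 kWh × £0.094 = £47.00
Next 300 kWh × £0.133 = £39.90
Remaining 616.7 kWh × £0.246 = £151.71
Energy charge = £238.61; + service £20.71 = £259.32

£259.32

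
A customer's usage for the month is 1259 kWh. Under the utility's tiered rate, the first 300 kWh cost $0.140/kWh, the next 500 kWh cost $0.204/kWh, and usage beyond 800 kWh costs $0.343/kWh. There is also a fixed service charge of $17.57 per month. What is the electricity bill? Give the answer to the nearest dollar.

$319

First 300 kWh × $0.140 = $42.00
Next 500 kWh × $0.204 = $102.00
Remaining 459 kWh × $0.343 = $157.44
Energy charge = $301.44; + service $17.57 = $319.01 ≈ $319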